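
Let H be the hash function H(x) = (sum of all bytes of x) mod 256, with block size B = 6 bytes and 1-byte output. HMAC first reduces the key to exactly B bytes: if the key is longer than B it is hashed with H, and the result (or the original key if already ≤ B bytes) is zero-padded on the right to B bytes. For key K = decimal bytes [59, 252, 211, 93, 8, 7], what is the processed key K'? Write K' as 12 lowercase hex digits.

3bfcd35d0807

Key decimal bytes [59, 252, 211, 93, 8, 7] = 3b fc d3 5d 08 07 is exactly B = 6 bytes: K' = 3b fc d3 5d 08 07.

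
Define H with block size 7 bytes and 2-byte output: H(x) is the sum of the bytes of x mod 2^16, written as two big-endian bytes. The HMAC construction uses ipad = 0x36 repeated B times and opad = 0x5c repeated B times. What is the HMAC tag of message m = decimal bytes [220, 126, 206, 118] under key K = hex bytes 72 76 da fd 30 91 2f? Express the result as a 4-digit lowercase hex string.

03cf

Key hex bytes 72 76 da fd 30 91 2f is exactly B = 7 bytes: K' = 72 76 da fd 30 91 2f.
K' ⊕ ipad = 44 40 ec cb 06 a7 19.  K' ⊕ opad = 2e 2a 86 a1 6c cd 73.
Inner input = (K'⊕ipad) ∥ m = 44 40 ec cb 06 a7 19 ∥ dc 7e ce 76.
Inner hash: sum = 68+64+236+203+6+167+25+220+126+206+118 = 1439 → 05 9f.
Outer input = (K'⊕opad) ∥ inner = 2e 2a 86 a1 6c cd 73 ∥ 05 9f.
Outer hash (tag): sum = 46+42+134+161+108+205+115+5+159 = 975 → 03 cf.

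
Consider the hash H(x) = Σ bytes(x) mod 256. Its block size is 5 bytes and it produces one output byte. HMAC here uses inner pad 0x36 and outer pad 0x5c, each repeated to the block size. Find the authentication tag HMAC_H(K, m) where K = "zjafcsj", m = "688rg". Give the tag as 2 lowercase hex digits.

Key "zjafcsj" = 7a 6a 61 66 63 73 6a is 7 bytes > B = 5, so hash it first: H(key) = eb, then zero-pad to 5 bytes: K' = eb 00 00 00 00.
K' ⊕ ipad = dd 36 36 36 36.  K' ⊕ opad = b7 5c 5c 5c 5c.
Inner input = (K'⊕ipad) ∥ m = dd 36 36 36 36 ∥ 36 38 38 72 67.
Inner hash: sum = 221+54+54+54+54+54+56+56+114+103 = 820; mod 256 = 52 → 34.
Outer input = (K'⊕opad) ∥ inner = b7 5c 5c 5c 5c ∥ 34.
Outer hash (tag): sum = 183+92+92+92+92+52 = 603; mod 256 = 91 → 5b.

5b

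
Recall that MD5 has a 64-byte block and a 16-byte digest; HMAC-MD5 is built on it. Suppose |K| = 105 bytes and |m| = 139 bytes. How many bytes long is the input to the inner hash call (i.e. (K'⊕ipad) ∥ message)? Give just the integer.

203

Key is 105 > 64 bytes, so it is hashed to 16 bytes then zero-padded to 64: |K'| = 64.
Inner input = (K'⊕ipad) ∥ m → 64 + 139 = 203 bytes.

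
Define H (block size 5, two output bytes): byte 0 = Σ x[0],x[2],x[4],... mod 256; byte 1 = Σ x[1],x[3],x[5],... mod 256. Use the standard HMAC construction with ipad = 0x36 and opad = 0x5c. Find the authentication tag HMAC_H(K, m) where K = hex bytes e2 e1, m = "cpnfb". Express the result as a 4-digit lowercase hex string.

Key hex bytes e2 e1 is 2 bytes ≤ B = 5; zero-pad to 5 bytes: K' = e2 e1 00 00 00.
K' ⊕ ipad = d4 d7 36 36 36.  K' ⊕ opad = be bd 5c 5c 5c.
Inner input = (K'⊕ipad) ∥ m = d4 d7 36 36 36 ∥ 63 70 6e 66 62.
Inner hash: even-index sum = 534 mod 256 = 22; odd-index sum = 576 mod 256 = 64 → 16 40.
Outer input = (K'⊕opad) ∥ inner = be bd 5c 5c 5c ∥ 16 40.
Outer hash (tag): even-index sum = 438 mod 256 = 182; odd-index sum = 303 mod 256 = 47 → b6 2f.

b62f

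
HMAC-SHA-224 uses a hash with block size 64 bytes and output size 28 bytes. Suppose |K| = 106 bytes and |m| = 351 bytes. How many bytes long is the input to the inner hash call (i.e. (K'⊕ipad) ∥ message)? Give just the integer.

415

Key is 106 > 64 bytes, so it is hashed to 28 bytes then zero-padded to 64: |K'| = 64.
Inner input = (K'⊕ipad) ∥ m → 64 + 351 = 415 bytes.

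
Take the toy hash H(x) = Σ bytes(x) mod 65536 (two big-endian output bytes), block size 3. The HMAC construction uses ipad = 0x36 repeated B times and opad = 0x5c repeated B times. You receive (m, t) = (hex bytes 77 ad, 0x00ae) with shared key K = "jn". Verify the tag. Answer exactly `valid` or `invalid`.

invalid

Key "jn" = 6a 6e is 2 bytes ≤ B = 3; zero-pad to 3 bytes: K' = 6a 6e 00.
K' ⊕ ipad = 5c 58 36; K' ⊕ opad = 36 32 5c.
Inner hash: sum = 92+88+54+119+173 = 526 → 02 0e.
Outer hash (recomputed tag): sum = 54+50+92+2+14 = 212 → 00 d4.
Recomputed tag = 00d4; claimed = 00ae → mismatch.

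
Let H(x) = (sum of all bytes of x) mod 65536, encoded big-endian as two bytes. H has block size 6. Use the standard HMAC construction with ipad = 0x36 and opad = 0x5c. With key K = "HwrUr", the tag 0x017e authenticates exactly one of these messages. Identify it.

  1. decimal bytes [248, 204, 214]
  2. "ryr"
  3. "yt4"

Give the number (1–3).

Key "HwrUr" = 48 77 72 55 72 is 5 bytes ≤ B = 6; zero-pad to 6 bytes: K' = 48 77 72 55 72 00.
K' ⊕ ipad = 7e 41 44 63 44 36; K' ⊕ opad = 14 2b 2e 09 2e 5c.
m1: inner = H(7e 41 44 63 44 36 f8 cc d6) = 04 7a; tag = H(14 2b 2e 09 2e 5c 04 7a) = 017e ← matches
m2: inner = H(7e 41 44 63 44 36 72 79 72) = 03 3d; tag = H(14 2b 2e 09 2e 5c 03 3d) = 0140
m3: inner = H(7e 41 44 63 44 36 79 74 34) = 03 01; tag = H(14 2b 2e 09 2e 5c 03 01) = 0104

1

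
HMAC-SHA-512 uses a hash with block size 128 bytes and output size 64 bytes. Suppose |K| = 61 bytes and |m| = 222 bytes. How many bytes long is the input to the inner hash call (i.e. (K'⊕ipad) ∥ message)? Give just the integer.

350

Key is 61 ≤ 128 bytes, zero-padded: |K'| = 128.
Inner input = (K'⊕ipad) ∥ m → 128 + 222 = 350 bytes.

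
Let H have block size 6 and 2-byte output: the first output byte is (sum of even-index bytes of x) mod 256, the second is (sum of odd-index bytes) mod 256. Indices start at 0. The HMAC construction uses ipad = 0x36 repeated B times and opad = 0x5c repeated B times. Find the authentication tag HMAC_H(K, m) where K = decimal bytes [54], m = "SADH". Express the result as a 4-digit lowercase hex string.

Key decimal bytes [54] = 36 is 1 byte ≤ B = 6; zero-pad to 6 bytes: K' = 36 00 00 00 00 00.
K' ⊕ ipad = 00 36 36 36 36 36.  K' ⊕ opad = 6a 5c 5c 5c 5c 5c.
Inner input = (K'⊕ipad) ∥ m = 00 36 36 36 36 36 ∥ 53 41 44 48.
Inner hash: even-index sum = 259 mod 256 = 3; odd-index sum = 299 mod 256 = 43 → 03 2b.
Outer input = (K'⊕opad) ∥ inner = 6a 5c 5c 5c 5c 5c ∥ 03 2b.
Outer hash (tag): even-index sum = 293 mod 256 = 37; odd-index sum = 319 mod 256 = 63 → 25 3f.

253f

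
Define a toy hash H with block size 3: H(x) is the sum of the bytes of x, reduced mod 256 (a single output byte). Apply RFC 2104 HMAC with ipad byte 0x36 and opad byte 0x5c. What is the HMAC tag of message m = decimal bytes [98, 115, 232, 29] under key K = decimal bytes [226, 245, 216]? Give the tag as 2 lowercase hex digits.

Key decimal bytes [226, 245, 216] = e2 f5 d8 is exactly B = 3 bytes: K' = e2 f5 d8.
K' ⊕ ipad = d4 c3 ee.  K' ⊕ opad = be a9 84.
Inner input = (K'⊕ipad) ∥ m = d4 c3 ee ∥ 62 73 e8 1d.
Inner hash: sum = 212+195+238+98+115+232+29 = 1119; mod 256 = 95 → 5f.
Outer input = (K'⊕opad) ∥ inner = be a9 84 ∥ 5f.
Outer hash (tag): sum = 190+169+132+95 = 586; mod 256 = 74 → 4a.

4a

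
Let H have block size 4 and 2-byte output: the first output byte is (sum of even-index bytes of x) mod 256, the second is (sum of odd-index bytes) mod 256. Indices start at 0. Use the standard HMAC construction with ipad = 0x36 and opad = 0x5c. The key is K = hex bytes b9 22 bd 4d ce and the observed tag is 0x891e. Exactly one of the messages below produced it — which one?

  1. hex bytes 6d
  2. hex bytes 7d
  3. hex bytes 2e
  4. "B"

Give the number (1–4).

1

Key hex bytes b9 22 bd 4d ce is 5 bytes > B = 4, so hash it first: H(key) = 44 6f, then zero-pad to 4 bytes: K' = 44 6f 00 00.
K' ⊕ ipad = 72 59 36 36; K' ⊕ opad = 18 33 5c 5c.
m1: inner = H(72 59 36 36 6d) = 15 8f; tag = H(18 33 5c 5c 15 8f) = 891e ← matches
m2: inner = H(72 59 36 36 7d) = 25 8f; tag = H(18 33 5c 5c 25 8f) = 991e
m3: inner = H(72 59 36 36 2e) = d6 8f; tag = H(18 33 5c 5c d6 8f) = 4a1e
m4: inner = H(72 59 36 36 42) = ea 8f; tag = H(18 33 5c 5c ea 8f) = 5e1e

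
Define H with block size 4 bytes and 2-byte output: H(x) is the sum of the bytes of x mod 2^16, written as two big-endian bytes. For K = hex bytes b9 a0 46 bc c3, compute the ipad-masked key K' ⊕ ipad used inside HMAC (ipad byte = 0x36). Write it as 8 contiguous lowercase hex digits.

Key hex bytes b9 a0 46 bc c3 is 5 bytes > B = 4, so hash it first: H(key) = 03 1e, then zero-pad to 4 bytes: K' = 03 1e 00 00.
XOR each byte with 0x36: 03⊕36=35, 1e⊕36=28, 00⊕36=36, 00⊕36=36.

35283636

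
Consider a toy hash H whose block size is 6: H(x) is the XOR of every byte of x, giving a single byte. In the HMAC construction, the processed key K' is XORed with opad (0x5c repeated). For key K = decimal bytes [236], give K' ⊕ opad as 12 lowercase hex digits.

Key decimal bytes [236] = ec is 1 byte ≤ B = 6; zero-pad to 6 bytes: K' = ec 00 00 00 00 00.
XOR each byte with 0x5c: ec⊕5c=b0, 00⊕5c=5c, 00⊕5c=5c, 00⊕5c=5c, 00⊕5c=5c, 00⊕5c=5c.

b05c5c5c5c5c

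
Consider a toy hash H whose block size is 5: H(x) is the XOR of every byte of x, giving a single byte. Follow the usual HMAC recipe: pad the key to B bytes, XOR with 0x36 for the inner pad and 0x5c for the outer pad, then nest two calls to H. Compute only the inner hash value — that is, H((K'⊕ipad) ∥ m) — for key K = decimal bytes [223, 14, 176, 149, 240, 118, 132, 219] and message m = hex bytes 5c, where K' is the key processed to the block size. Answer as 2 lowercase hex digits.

47

Key decimal bytes [223, 14, 176, 149, 240, 118, 132, 219] = df 0e b0 95 f0 76 84 db is 8 bytes > B = 5, so hash it first: H(key) = 2d, then zero-pad to 5 bytes: K' = 2d 00 00 00 00.
K' ⊕ ipad = 1b 36 36 36 36.
Inner input = 1b 36 36 36 36 ∥ 5c.
Inner hash: XOR 1b⊕36⊕36⊕36⊕36⊕5c = 47.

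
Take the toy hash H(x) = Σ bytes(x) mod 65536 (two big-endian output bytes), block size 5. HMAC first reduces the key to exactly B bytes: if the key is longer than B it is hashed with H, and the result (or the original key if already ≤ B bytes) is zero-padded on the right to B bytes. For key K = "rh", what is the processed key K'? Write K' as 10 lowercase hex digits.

7268000000

Key "rh" = 72 68 is 2 bytes ≤ B = 5; zero-pad to 5 bytes: K' = 72 68 00 00 00.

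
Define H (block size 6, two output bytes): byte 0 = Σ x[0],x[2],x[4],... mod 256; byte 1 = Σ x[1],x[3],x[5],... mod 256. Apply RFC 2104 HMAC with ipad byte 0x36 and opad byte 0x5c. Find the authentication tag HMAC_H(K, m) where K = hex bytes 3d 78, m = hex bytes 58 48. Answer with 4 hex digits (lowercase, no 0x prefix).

e8de

Key hex bytes 3d 78 is 2 bytes ≤ B = 6; zero-pad to 6 bytes: K' = 3d 78 00 00 00 00.
K' ⊕ ipad = 0b 4e 36 36 36 36.  K' ⊕ opad = 61 24 5c 5c 5c 5c.
Inner input = (K'⊕ipad) ∥ m = 0b 4e 36 36 36 36 ∥ 58 48.
Inner hash: even-index sum = 207 mod 256 = 207; odd-index sum = 258 mod 256 = 2 → cf 02.
Outer input = (K'⊕opad) ∥ inner = 61 24 5c 5c 5c 5c ∥ cf 02.
Outer hash (tag): even-index sum = 488 mod 256 = 232; odd-index sum = 222 mod 256 = 222 → e8 de.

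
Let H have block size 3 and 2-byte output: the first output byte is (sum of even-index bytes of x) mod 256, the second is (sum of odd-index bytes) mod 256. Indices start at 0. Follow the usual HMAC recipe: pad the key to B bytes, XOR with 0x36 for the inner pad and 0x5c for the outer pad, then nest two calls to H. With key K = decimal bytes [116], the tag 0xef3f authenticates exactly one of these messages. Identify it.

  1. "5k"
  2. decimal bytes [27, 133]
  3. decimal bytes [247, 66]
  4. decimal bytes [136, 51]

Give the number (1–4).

Key decimal bytes [116] = 74 is 1 byte ≤ B = 3; zero-pad to 3 bytes: K' = 74 00 00.
K' ⊕ ipad = 42 36 36; K' ⊕ opad = 28 5c 5c.
m1: inner = H(42 36 36 35 6b) = e3 6b; tag = H(28 5c 5c e3 6b) = ef3f ← matches
m2: inner = H(42 36 36 1b 85) = fd 51; tag = H(28 5c 5c fd 51) = d559
m3: inner = H(42 36 36 f7 42) = ba 2d; tag = H(28 5c 5c ba 2d) = b116
m4: inner = H(42 36 36 88 33) = ab be; tag = H(28 5c 5c ab be) = 4207

1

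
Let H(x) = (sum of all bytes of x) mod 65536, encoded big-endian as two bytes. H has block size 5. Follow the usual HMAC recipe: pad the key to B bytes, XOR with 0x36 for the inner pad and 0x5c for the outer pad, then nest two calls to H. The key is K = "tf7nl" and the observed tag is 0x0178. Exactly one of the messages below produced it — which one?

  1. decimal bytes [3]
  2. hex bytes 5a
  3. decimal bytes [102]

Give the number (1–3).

Key "tf7nl" = 74 66 37 6e 6c is exactly B = 5 bytes: K' = 74 66 37 6e 6c.
K' ⊕ ipad = 42 50 01 58 5a; K' ⊕ opad = 28 3a 6b 32 30.
m1: inner = H(42 50 01 58 5a 03) = 01 48; tag = H(28 3a 6b 32 30 01 48) = 0178 ← matches
m2: inner = H(42 50 01 58 5a 5a) = 01 9f; tag = H(28 3a 6b 32 30 01 9f) = 01cf
m3: inner = H(42 50 01 58 5a 66) = 01 ab; tag = H(28 3a 6b 32 30 01 ab) = 01db

1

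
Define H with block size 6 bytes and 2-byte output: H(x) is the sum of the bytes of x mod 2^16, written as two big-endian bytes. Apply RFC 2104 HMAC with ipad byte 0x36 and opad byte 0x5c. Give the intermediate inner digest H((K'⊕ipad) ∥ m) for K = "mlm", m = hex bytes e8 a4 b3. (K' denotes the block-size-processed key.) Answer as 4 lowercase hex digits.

03f1

Key "mlm" = 6d 6c 6d is 3 bytes ≤ B = 6; zero-pad to 6 bytes: K' = 6d 6c 6d 00 00 00.
K' ⊕ ipad = 5b 5a 5b 36 36 36.
Inner input = 5b 5a 5b 36 36 36 ∥ e8 a4 b3.
Inner hash: sum = 91+90+91+54+54+54+232+164+179 = 1009 → 03 f1.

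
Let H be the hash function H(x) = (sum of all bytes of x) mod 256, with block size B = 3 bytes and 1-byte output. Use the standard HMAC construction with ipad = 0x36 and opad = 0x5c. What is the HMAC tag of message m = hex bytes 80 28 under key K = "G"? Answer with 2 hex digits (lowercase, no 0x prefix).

Key "G" = 47 is 1 byte ≤ B = 3; zero-pad to 3 bytes: K' = 47 00 00.
K' ⊕ ipad = 71 36 36.  K' ⊕ opad = 1b 5c 5c.
Inner input = (K'⊕ipad) ∥ m = 71 36 36 ∥ 80 28.
Inner hash: sum = 113+54+54+128+40 = 389; mod 256 = 133 → 85.
Outer input = (K'⊕opad) ∥ inner = 1b 5c 5c ∥ 85.
Outer hash (tag): sum = 27+92+92+133 = 344; mod 256 = 88 → 58.

58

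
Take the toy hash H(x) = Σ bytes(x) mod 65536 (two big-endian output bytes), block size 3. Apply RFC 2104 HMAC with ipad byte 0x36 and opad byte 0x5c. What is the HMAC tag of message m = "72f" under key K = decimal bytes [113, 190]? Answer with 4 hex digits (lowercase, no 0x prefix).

Key decimal bytes [113, 190] = 71 be is 2 bytes ≤ B = 3; zero-pad to 3 bytes: K' = 71 be 00.
K' ⊕ ipad = 47 88 36.  K' ⊕ opad = 2d e2 5c.
Inner input = (K'⊕ipad) ∥ m = 47 88 36 ∥ 37 32 66.
Inner hash: sum = 71+136+54+55+50+102 = 468 → 01 d4.
Outer input = (K'⊕opad) ∥ inner = 2d e2 5c ∥ 01 d4.
Outer hash (tag): sum = 45+226+92+1+212 = 576 → 02 40.

0240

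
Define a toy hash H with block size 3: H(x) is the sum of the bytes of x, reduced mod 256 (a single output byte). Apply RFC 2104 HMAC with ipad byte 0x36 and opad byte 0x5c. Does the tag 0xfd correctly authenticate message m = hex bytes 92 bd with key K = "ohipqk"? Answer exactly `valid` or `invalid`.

valid

Key "ohipqk" = 6f 68 69 70 71 6b is 6 bytes > B = 3, so hash it first: H(key) = 8c, then zero-pad to 3 bytes: K' = 8c 00 00.
K' ⊕ ipad = ba 36 36; K' ⊕ opad = d0 5c 5c.
Inner hash: sum = 186+54+54+146+189 = 629; mod 256 = 117 → 75.
Outer hash (recomputed tag): sum = 208+92+92+117 = 509; mod 256 = 253 → fd.
Recomputed tag = fd; claimed = fd → match.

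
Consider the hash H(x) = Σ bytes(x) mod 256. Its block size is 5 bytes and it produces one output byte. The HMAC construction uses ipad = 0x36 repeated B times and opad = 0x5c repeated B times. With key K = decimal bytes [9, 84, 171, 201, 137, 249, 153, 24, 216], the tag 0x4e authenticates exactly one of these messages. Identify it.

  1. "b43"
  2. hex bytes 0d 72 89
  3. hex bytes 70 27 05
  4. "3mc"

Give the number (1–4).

3

Key decimal bytes [9, 84, 171, 201, 137, 249, 153, 24, 216] = 09 54 ab c9 89 f9 99 18 d8 is 9 bytes > B = 5, so hash it first: H(key) = dc, then zero-pad to 5 bytes: K' = dc 00 00 00 00.
K' ⊕ ipad = ea 36 36 36 36; K' ⊕ opad = 80 5c 5c 5c 5c.
m1: inner = H(ea 36 36 36 36 62 34 33) = 8b; tag = H(80 5c 5c 5c 5c 8b) = 7b
m2: inner = H(ea 36 36 36 36 0d 72 89) = ca; tag = H(80 5c 5c 5c 5c ca) = ba
m3: inner = H(ea 36 36 36 36 70 27 05) = 5e; tag = H(80 5c 5c 5c 5c 5e) = 4e ← matches
m4: inner = H(ea 36 36 36 36 33 6d 63) = c5; tag = H(80 5c 5c 5c 5c c5) = b5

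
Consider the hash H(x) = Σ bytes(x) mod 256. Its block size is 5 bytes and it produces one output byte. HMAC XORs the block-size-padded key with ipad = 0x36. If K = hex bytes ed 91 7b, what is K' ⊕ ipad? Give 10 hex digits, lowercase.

dba74d3636

Key hex bytes ed 91 7b is 3 bytes ≤ B = 5; zero-pad to 5 bytes: K' = ed 91 7b 00 00.
XOR each byte with 0x36: ed⊕36=db, 91⊕36=a7, 7b⊕36=4d, 00⊕36=36, 00⊕36=36.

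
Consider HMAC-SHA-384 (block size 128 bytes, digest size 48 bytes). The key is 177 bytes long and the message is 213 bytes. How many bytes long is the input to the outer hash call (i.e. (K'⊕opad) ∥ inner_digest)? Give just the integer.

Key is 177 > 128 bytes, so it is hashed to 48 bytes then zero-padded to 128: |K'| = 128.
Outer input = (K'⊕opad) ∥ H(inner) → 128 + 48 = 176 bytes.

176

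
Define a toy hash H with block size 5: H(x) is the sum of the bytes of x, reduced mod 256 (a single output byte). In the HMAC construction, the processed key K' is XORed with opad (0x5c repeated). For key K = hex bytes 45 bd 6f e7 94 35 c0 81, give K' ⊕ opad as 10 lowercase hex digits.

3e5c5c5c5c

Key hex bytes 45 bd 6f e7 94 35 c0 81 is 8 bytes > B = 5, so hash it first: H(key) = 62, then zero-pad to 5 bytes: K' = 62 00 00 00 00.
XOR each byte with 0x5c: 62⊕5c=3e, 00⊕5c=5c, 00⊕5c=5c, 00⊕5c=5c, 00⊕5c=5c.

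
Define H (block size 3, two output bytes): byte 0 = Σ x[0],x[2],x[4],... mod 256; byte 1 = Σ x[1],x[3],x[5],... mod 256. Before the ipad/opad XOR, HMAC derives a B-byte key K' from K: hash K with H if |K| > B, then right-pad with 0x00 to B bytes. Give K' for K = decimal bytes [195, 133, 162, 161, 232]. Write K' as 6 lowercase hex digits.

|K| = 5 > B = 3, so first hash the key.
H(K): even-index sum = 589 mod 256 = 77; odd-index sum = 294 mod 256 = 38 → 4d 26.
Zero-pad H(K) = 4d 26 to 3 bytes: K' = 4d 26 00.

4d2600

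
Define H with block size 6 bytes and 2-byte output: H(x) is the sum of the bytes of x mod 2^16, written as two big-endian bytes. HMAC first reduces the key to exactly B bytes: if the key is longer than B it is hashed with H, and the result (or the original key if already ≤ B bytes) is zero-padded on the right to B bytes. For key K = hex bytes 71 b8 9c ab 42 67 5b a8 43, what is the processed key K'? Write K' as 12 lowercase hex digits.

045f00000000

|K| = 9 > B = 6, so first hash the key.
H(K): sum = 113+184+156+171+66+103+91+168+67 = 1119 → 04 5f.
Zero-pad H(K) = 04 5f to 6 bytes: K' = 04 5f 00 00 00 00.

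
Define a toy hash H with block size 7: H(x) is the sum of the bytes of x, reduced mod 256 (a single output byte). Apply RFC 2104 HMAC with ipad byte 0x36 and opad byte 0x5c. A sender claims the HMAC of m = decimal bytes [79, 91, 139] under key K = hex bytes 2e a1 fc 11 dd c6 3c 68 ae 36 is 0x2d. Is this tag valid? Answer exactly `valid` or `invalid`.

valid

Key hex bytes 2e a1 fc 11 dd c6 3c 68 ae 36 is 10 bytes > B = 7, so hash it first: H(key) = 07, then zero-pad to 7 bytes: K' = 07 00 00 00 00 00 00.
K' ⊕ ipad = 31 36 36 36 36 36 36; K' ⊕ opad = 5b 5c 5c 5c 5c 5c 5c.
Inner hash: sum = 49+54+54+54+54+54+54+79+91+139 = 682; mod 256 = 170 → aa.
Outer hash (recomputed tag): sum = 91+92+92+92+92+92+92+170 = 813; mod 256 = 45 → 2d.
Recomputed tag = 2d; claimed = 2d → match.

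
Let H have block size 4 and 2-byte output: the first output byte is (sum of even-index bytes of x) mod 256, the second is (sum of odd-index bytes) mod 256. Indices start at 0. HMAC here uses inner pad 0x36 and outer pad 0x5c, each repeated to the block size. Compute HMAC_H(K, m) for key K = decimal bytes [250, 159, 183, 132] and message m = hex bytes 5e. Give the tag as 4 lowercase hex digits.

Key decimal bytes [250, 159, 183, 132] = fa 9f b7 84 is exactly B = 4 bytes: K' = fa 9f b7 84.
K' ⊕ ipad = cc a9 81 b2.  K' ⊕ opad = a6 c3 eb d8.
Inner input = (K'⊕ipad) ∥ m = cc a9 81 b2 ∥ 5e.
Inner hash: even-index sum = 427 mod 256 = 171; odd-index sum = 347 mod 256 = 91 → ab 5b.
Outer input = (K'⊕opad) ∥ inner = a6 c3 eb d8 ∥ ab 5b.
Outer hash (tag): even-index sum = 572 mod 256 = 60; odd-index sum = 502 mod 256 = 246 → 3c f6.

3cf6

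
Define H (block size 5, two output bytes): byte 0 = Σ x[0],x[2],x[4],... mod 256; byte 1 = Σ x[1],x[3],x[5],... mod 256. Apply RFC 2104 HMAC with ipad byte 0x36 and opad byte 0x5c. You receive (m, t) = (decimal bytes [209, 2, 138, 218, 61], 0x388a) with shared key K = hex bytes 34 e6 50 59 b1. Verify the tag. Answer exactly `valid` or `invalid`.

valid

Key hex bytes 34 e6 50 59 b1 is exactly B = 5 bytes: K' = 34 e6 50 59 b1.
K' ⊕ ipad = 02 d0 66 6f 87; K' ⊕ opad = 68 ba 0c 05 ed.
Inner hash: even-index sum = 459 mod 256 = 203; odd-index sum = 727 mod 256 = 215 → cb d7.
Outer hash (recomputed tag): even-index sum = 568 mod 256 = 56; odd-index sum = 394 mod 256 = 138 → 38 8a.
Recomputed tag = 388a; claimed = 388a → match.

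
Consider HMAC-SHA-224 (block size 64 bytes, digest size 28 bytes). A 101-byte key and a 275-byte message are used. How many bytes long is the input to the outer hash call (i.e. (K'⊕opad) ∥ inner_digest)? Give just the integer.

Key is 101 > 64 bytes, so it is hashed to 28 bytes then zero-padded to 64: |K'| = 64.
Outer input = (K'⊕opad) ∥ H(inner) → 64 + 28 = 92 bytes.

92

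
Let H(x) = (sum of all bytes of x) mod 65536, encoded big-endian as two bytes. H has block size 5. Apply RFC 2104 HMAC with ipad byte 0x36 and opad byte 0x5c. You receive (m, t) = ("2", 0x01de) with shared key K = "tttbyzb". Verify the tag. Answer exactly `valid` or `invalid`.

invalid

Key "tttbyzb" = 74 74 74 62 79 7a 62 is 7 bytes > B = 5, so hash it first: H(key) = 03 13, then zero-pad to 5 bytes: K' = 03 13 00 00 00.
K' ⊕ ipad = 35 25 36 36 36; K' ⊕ opad = 5f 4f 5c 5c 5c.
Inner hash: sum = 53+37+54+54+54+50 = 302 → 01 2e.
Outer hash (recomputed tag): sum = 95+79+92+92+92+1+46 = 497 → 01 f1.
Recomputed tag = 01f1; claimed = 01de → mismatch.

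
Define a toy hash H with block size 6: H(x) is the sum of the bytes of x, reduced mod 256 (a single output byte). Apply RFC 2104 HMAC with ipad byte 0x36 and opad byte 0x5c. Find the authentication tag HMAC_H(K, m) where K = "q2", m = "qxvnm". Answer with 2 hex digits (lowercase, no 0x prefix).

68

Key "q2" = 71 32 is 2 bytes ≤ B = 6; zero-pad to 6 bytes: K' = 71 32 00 00 00 00.
K' ⊕ ipad = 47 04 36 36 36 36.  K' ⊕ opad = 2d 6e 5c 5c 5c 5c.
Inner input = (K'⊕ipad) ∥ m = 47 04 36 36 36 36 ∥ 71 78 76 6e 6d.
Inner hash: sum = 71+4+54+54+54+54+113+120+118+110+109 = 861; mod 256 = 93 → 5d.
Outer input = (K'⊕opad) ∥ inner = 2d 6e 5c 5c 5c 5c ∥ 5d.
Outer hash (tag): sum = 45+110+92+92+92+92+93 = 616; mod 256 = 104 → 68.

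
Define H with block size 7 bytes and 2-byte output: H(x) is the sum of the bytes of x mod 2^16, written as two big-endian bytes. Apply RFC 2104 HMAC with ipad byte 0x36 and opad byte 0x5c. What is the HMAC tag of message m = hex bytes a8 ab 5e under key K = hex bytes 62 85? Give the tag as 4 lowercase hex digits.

03ac

Key hex bytes 62 85 is 2 bytes ≤ B = 7; zero-pad to 7 bytes: K' = 62 85 00 00 00 00 00.
K' ⊕ ipad = 54 b3 36 36 36 36 36.  K' ⊕ opad = 3e d9 5c 5c 5c 5c 5c.
Inner input = (K'⊕ipad) ∥ m = 54 b3 36 36 36 36 36 ∥ a8 ab 5e.
Inner hash: sum = 84+179+54+54+54+54+54+168+171+94 = 966 → 03 c6.
Outer input = (K'⊕opad) ∥ inner = 3e d9 5c 5c 5c 5c 5c ∥ 03 c6.
Outer hash (tag): sum = 62+217+92+92+92+92+92+3+198 = 940 → 03 ac.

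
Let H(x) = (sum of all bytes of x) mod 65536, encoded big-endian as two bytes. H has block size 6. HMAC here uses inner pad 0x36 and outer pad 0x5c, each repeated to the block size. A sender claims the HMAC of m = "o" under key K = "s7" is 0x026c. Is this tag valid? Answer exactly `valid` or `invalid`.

invalid

Key "s7" = 73 37 is 2 bytes ≤ B = 6; zero-pad to 6 bytes: K' = 73 37 00 00 00 00.
K' ⊕ ipad = 45 01 36 36 36 36; K' ⊕ opad = 2f 6b 5c 5c 5c 5c.
Inner hash: sum = 69+1+54+54+54+54+111 = 397 → 01 8d.
Outer hash (recomputed tag): sum = 47+107+92+92+92+92+1+141 = 664 → 02 98.
Recomputed tag = 0298; claimed = 026c → mismatch.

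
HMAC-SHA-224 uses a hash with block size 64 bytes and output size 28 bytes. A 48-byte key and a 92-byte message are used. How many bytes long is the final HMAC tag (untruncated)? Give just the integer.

28

The tag is one SHA-224 digest: 28 bytes.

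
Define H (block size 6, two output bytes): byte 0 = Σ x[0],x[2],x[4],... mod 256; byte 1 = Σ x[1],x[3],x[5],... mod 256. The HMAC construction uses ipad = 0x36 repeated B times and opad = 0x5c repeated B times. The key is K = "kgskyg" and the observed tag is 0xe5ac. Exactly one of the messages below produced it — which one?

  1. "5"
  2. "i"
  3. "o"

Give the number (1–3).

2

Key "kgskyg" = 6b 67 73 6b 79 67 is exactly B = 6 bytes: K' = 6b 67 73 6b 79 67.
K' ⊕ ipad = 5d 51 45 5d 4f 51; K' ⊕ opad = 37 3b 2f 37 25 3b.
m1: inner = H(5d 51 45 5d 4f 51 35) = 26 ff; tag = H(37 3b 2f 37 25 3b 26 ff) = b1ac
m2: inner = H(5d 51 45 5d 4f 51 69) = 5a ff; tag = H(37 3b 2f 37 25 3b 5a ff) = e5ac ← matches
m3: inner = H(5d 51 45 5d 4f 51 6f) = 60 ff; tag = H(37 3b 2f 37 25 3b 60 ff) = ebac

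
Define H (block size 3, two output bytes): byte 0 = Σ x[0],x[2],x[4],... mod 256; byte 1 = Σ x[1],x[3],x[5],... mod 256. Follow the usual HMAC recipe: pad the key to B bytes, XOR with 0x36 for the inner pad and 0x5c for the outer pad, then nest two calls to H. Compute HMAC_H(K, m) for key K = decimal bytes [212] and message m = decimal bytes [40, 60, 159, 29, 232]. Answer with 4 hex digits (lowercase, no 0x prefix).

c9cd

Key decimal bytes [212] = d4 is 1 byte ≤ B = 3; zero-pad to 3 bytes: K' = d4 00 00.
K' ⊕ ipad = e2 36 36.  K' ⊕ opad = 88 5c 5c.
Inner input = (K'⊕ipad) ∥ m = e2 36 36 ∥ 28 3c 9f 1d e8.
Inner hash: even-index sum = 369 mod 256 = 113; odd-index sum = 485 mod 256 = 229 → 71 e5.
Outer input = (K'⊕opad) ∥ inner = 88 5c 5c ∥ 71 e5.
Outer hash (tag): even-index sum = 457 mod 256 = 201; odd-index sum = 205 mod 256 = 205 → c9 cd.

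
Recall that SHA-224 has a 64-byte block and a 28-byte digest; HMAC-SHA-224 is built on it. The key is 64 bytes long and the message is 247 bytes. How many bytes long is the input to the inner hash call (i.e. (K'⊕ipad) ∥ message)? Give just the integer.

311

Key is 64 ≤ 64 bytes, zero-padded: |K'| = 64.
Inner input = (K'⊕ipad) ∥ m → 64 + 247 = 311 bytes.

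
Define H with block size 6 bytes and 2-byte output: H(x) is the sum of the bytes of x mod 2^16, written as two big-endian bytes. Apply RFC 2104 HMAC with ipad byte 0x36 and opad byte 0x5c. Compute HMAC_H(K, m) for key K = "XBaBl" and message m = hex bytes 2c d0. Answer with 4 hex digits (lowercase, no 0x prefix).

0145

Key "XBaBl" = 58 42 61 42 6c is 5 bytes ≤ B = 6; zero-pad to 6 bytes: K' = 58 42 61 42 6c 00.
K' ⊕ ipad = 6e 74 57 74 5a 36.  K' ⊕ opad = 04 1e 3d 1e 30 5c.
Inner input = (K'⊕ipad) ∥ m = 6e 74 57 74 5a 36 ∥ 2c d0.
Inner hash: sum = 110+116+87+116+90+54+44+208 = 825 → 03 39.
Outer input = (K'⊕opad) ∥ inner = 04 1e 3d 1e 30 5c ∥ 03 39.
Outer hash (tag): sum = 4+30+61+30+48+92+3+57 = 325 → 01 45.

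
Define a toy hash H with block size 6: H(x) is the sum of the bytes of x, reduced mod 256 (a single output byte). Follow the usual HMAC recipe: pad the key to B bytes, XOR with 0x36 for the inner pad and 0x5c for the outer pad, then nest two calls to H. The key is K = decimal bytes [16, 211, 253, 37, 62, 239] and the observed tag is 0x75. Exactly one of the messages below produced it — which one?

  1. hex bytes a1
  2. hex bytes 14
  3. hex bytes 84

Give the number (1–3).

Key decimal bytes [16, 211, 253, 37, 62, 239] = 10 d3 fd 25 3e ef is exactly B = 6 bytes: K' = 10 d3 fd 25 3e ef.
K' ⊕ ipad = 26 e5 cb 13 08 d9; K' ⊕ opad = 4c 8f a1 79 62 b3.
m1: inner = H(26 e5 cb 13 08 d9 a1) = 6b; tag = H(4c 8f a1 79 62 b3 6b) = 75 ← matches
m2: inner = H(26 e5 cb 13 08 d9 14) = de; tag = H(4c 8f a1 79 62 b3 de) = e8
m3: inner = H(26 e5 cb 13 08 d9 84) = 4e; tag = H(4c 8f a1 79 62 b3 4e) = 58

1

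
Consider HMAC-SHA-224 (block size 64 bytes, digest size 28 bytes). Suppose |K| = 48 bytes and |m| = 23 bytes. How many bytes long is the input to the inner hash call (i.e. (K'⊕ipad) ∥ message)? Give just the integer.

87

Key is 48 ≤ 64 bytes, zero-padded: |K'| = 64.
Inner input = (K'⊕ipad) ∥ m → 64 + 23 = 87 bytes.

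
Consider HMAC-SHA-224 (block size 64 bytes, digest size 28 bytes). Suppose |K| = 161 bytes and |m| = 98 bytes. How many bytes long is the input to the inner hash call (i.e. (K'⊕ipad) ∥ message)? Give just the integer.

162

Key is 161 > 64 bytes, so it is hashed to 28 bytes then zero-padded to 64: |K'| = 64.
Inner input = (K'⊕ipad) ∥ m → 64 + 98 = 162 bytes.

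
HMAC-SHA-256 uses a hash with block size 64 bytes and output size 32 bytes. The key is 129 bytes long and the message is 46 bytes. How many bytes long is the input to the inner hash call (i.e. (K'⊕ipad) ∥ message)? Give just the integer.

Key is 129 > 64 bytes, so it is hashed to 32 bytes then zero-padded to 64: |K'| = 64.
Inner input = (K'⊕ipad) ∥ m → 64 + 46 = 110 bytes.

110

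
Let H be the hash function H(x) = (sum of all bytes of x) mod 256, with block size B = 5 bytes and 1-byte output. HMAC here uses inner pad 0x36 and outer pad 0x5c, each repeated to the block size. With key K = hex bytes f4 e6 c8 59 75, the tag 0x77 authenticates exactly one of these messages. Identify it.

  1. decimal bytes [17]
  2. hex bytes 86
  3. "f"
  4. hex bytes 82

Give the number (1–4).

1

Key hex bytes f4 e6 c8 59 75 is exactly B = 5 bytes: K' = f4 e6 c8 59 75.
K' ⊕ ipad = c2 d0 fe 6f 43; K' ⊕ opad = a8 ba 94 05 29.
m1: inner = H(c2 d0 fe 6f 43 11) = 53; tag = H(a8 ba 94 05 29 53) = 77 ← matches
m2: inner = H(c2 d0 fe 6f 43 86) = c8; tag = H(a8 ba 94 05 29 c8) = ec
m3: inner = H(c2 d0 fe 6f 43 66) = a8; tag = H(a8 ba 94 05 29 a8) = cc
m4: inner = H(c2 d0 fe 6f 43 82) = c4; tag = H(a8 ba 94 05 29 c4) = e8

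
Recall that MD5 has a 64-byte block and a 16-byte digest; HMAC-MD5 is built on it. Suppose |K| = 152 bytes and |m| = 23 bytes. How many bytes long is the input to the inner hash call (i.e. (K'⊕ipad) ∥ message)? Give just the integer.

Key is 152 > 64 bytes, so it is hashed to 16 bytes then zero-padded to 64: |K'| = 64.
Inner input = (K'⊕ipad) ∥ m → 64 + 23 = 87 bytes.

87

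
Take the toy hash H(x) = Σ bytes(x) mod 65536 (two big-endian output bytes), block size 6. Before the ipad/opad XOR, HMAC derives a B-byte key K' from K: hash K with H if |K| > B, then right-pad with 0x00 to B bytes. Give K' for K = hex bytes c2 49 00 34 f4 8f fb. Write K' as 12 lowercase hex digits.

|K| = 7 > B = 6, so first hash the key.
H(K): sum = 194+73+0+52+244+143+251 = 957 → 03 bd.
Zero-pad H(K) = 03 bd to 6 bytes: K' = 03 bd 00 00 00 00.

03bd00000000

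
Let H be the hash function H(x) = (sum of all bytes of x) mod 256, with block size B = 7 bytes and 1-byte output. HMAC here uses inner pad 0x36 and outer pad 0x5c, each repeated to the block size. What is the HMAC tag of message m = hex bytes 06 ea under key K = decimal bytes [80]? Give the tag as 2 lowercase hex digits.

ce

Key decimal bytes [80] = 50 is 1 byte ≤ B = 7; zero-pad to 7 bytes: K' = 50 00 00 00 00 00 00.
K' ⊕ ipad = 66 36 36 36 36 36 36.  K' ⊕ opad = 0c 5c 5c 5c 5c 5c 5c.
Inner input = (K'⊕ipad) ∥ m = 66 36 36 36 36 36 36 ∥ 06 ea.
Inner hash: sum = 102+54+54+54+54+54+54+6+234 = 666; mod 256 = 154 → 9a.
Outer input = (K'⊕opad) ∥ inner = 0c 5c 5c 5c 5c 5c 5c ∥ 9a.
Outer hash (tag): sum = 12+92+92+92+92+92+92+154 = 718; mod 256 = 206 → ce.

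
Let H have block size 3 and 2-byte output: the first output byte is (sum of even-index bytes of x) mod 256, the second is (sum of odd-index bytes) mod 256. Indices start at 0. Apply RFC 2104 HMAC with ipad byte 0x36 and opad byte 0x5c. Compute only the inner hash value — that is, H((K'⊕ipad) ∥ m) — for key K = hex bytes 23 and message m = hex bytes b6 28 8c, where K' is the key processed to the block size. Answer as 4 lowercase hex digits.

Key hex bytes 23 is 1 byte ≤ B = 3; zero-pad to 3 bytes: K' = 23 00 00.
K' ⊕ ipad = 15 36 36.
Inner input = 15 36 36 ∥ b6 28 8c.
Inner hash: even-index sum = 115 mod 256 = 115; odd-index sum = 376 mod 256 = 120 → 73 78.

7378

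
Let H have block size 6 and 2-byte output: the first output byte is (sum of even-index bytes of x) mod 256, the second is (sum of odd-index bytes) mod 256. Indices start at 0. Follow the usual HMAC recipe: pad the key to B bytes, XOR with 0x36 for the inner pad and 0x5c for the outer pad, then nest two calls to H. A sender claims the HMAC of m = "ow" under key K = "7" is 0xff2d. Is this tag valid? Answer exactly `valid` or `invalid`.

Key "7" = 37 is 1 byte ≤ B = 6; zero-pad to 6 bytes: K' = 37 00 00 00 00 00.
K' ⊕ ipad = 01 36 36 36 36 36; K' ⊕ opad = 6b 5c 5c 5c 5c 5c.
Inner hash: even-index sum = 220 mod 256 = 220; odd-index sum = 281 mod 256 = 25 → dc 19.
Outer hash (recomputed tag): even-index sum = 511 mod 256 = 255; odd-index sum = 301 mod 256 = 45 → ff 2d.
Recomputed tag = ff2d; claimed = ff2d → match.

valid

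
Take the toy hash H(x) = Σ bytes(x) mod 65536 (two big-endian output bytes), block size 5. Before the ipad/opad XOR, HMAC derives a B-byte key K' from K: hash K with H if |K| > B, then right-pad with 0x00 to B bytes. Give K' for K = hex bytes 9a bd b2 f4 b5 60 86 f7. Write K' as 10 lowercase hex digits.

|K| = 8 > B = 5, so first hash the key.
H(K): sum = 154+189+178+244+181+96+134+247 = 1423 → 05 8f.
Zero-pad H(K) = 05 8f to 5 bytes: K' = 05 8f 00 00 00.

058f000000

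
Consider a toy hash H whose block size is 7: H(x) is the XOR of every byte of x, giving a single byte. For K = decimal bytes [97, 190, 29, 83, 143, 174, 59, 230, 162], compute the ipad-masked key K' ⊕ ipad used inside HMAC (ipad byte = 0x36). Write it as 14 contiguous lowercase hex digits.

Key decimal bytes [97, 190, 29, 83, 143, 174, 59, 230, 162] = 61 be 1d 53 8f ae 3b e6 a2 is 9 bytes > B = 7, so hash it first: H(key) = cf, then zero-pad to 7 bytes: K' = cf 00 00 00 00 00 00.
XOR each byte with 0x36: cf⊕36=f9, 00⊕36=36, 00⊕36=36, 00⊕36=36, 00⊕36=36, 00⊕36=36, 00⊕36=36.

f9363636363636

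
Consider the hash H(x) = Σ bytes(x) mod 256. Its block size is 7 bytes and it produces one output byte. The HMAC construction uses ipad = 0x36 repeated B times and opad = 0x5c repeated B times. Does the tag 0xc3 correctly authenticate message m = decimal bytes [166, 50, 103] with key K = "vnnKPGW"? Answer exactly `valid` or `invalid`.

invalid

Key "vnnKPGW" = 76 6e 6e 4b 50 47 57 is exactly B = 7 bytes: K' = 76 6e 6e 4b 50 47 57.
K' ⊕ ipad = 40 58 58 7d 66 71 61; K' ⊕ opad = 2a 32 32 17 0c 1b 0b.
Inner hash: sum = 64+88+88+125+102+113+97+166+50+103 = 996; mod 256 = 228 → e4.
Outer hash (recomputed tag): sum = 42+50+50+23+12+27+11+228 = 443; mod 256 = 187 → bb.
Recomputed tag = bb; claimed = c3 → mismatch.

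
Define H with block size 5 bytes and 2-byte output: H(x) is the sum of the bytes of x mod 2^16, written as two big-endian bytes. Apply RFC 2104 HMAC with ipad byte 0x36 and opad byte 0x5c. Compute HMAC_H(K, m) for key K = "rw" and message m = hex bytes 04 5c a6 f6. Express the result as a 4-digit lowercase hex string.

0193

Key "rw" = 72 77 is 2 bytes ≤ B = 5; zero-pad to 5 bytes: K' = 72 77 00 00 00.
K' ⊕ ipad = 44 41 36 36 36.  K' ⊕ opad = 2e 2b 5c 5c 5c.
Inner input = (K'⊕ipad) ∥ m = 44 41 36 36 36 ∥ 04 5c a6 f6.
Inner hash: sum = 68+65+54+54+54+4+92+166+246 = 803 → 03 23.
Outer input = (K'⊕opad) ∥ inner = 2e 2b 5c 5c 5c ∥ 03 23.
Outer hash (tag): sum = 46+43+92+92+92+3+35 = 403 → 01 93.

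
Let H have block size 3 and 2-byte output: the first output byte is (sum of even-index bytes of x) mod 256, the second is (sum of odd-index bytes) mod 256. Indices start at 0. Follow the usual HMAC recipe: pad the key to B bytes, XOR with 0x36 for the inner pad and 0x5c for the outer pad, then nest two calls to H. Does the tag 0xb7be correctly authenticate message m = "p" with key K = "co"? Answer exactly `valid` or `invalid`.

Key "co" = 63 6f is 2 bytes ≤ B = 3; zero-pad to 3 bytes: K' = 63 6f 00.
K' ⊕ ipad = 55 59 36; K' ⊕ opad = 3f 33 5c.
Inner hash: even-index sum = 139 mod 256 = 139; odd-index sum = 201 mod 256 = 201 → 8b c9.
Outer hash (recomputed tag): even-index sum = 356 mod 256 = 100; odd-index sum = 190 mod 256 = 190 → 64 be.
Recomputed tag = 64be; claimed = b7be → mismatch.

invalid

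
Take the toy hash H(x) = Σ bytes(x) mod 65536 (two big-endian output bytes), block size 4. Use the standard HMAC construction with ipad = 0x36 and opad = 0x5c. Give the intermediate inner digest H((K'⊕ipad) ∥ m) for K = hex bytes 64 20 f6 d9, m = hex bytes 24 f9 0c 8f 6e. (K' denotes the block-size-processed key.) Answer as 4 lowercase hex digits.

043d

Key hex bytes 64 20 f6 d9 is exactly B = 4 bytes: K' = 64 20 f6 d9.
K' ⊕ ipad = 52 16 c0 ef.
Inner input = 52 16 c0 ef ∥ 24 f9 0c 8f 6e.
Inner hash: sum = 82+22+192+239+36+249+12+143+110 = 1085 → 04 3d.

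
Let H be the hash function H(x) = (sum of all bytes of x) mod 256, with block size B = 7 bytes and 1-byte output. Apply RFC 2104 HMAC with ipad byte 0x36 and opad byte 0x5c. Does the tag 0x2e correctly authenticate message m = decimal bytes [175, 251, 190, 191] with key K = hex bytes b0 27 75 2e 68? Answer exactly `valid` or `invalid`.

Key hex bytes b0 27 75 2e 68 is 5 bytes ≤ B = 7; zero-pad to 7 bytes: K' = b0 27 75 2e 68 00 00.
K' ⊕ ipad = 86 11 43 18 5e 36 36; K' ⊕ opad = ec 7b 29 72 34 5c 5c.
Inner hash: sum = 134+17+67+24+94+54+54+175+251+190+191 = 1251; mod 256 = 227 → e3.
Outer hash (recomputed tag): sum = 236+123+41+114+52+92+92+227 = 977; mod 256 = 209 → d1.
Recomputed tag = d1; claimed = 2e → mismatch.

invalid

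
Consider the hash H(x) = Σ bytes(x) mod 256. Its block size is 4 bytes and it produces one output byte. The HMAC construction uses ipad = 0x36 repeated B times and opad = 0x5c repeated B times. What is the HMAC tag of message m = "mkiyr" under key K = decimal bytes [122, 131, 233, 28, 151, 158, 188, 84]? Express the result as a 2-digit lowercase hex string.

Key decimal bytes [122, 131, 233, 28, 151, 158, 188, 84] = 7a 83 e9 1c 97 9e bc 54 is 8 bytes > B = 4, so hash it first: H(key) = 47, then zero-pad to 4 bytes: K' = 47 00 00 00.
K' ⊕ ipad = 71 36 36 36.  K' ⊕ opad = 1b 5c 5c 5c.
Inner input = (K'⊕ipad) ∥ m = 71 36 36 36 ∥ 6d 6b 69 79 72.
Inner hash: sum = 113+54+54+54+109+107+105+121+114 = 831; mod 256 = 63 → 3f.
Outer input = (K'⊕opad) ∥ inner = 1b 5c 5c 5c ∥ 3f.
Outer hash (tag): sum = 27+92+92+92+63 = 366; mod 256 = 110 → 6e.

6e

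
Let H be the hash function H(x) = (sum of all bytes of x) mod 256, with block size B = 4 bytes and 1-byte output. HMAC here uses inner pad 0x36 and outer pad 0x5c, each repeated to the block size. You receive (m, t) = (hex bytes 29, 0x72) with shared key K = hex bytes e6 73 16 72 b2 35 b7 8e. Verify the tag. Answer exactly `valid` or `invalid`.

invalid

Key hex bytes e6 73 16 72 b2 35 b7 8e is 8 bytes > B = 4, so hash it first: H(key) = 0d, then zero-pad to 4 bytes: K' = 0d 00 00 00.
K' ⊕ ipad = 3b 36 36 36; K' ⊕ opad = 51 5c 5c 5c.
Inner hash: sum = 59+54+54+54+41 = 262; mod 256 = 6 → 06.
Outer hash (recomputed tag): sum = 81+92+92+92+6 = 363; mod 256 = 107 → 6b.
Recomputed tag = 6b; claimed = 72 → mismatch.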